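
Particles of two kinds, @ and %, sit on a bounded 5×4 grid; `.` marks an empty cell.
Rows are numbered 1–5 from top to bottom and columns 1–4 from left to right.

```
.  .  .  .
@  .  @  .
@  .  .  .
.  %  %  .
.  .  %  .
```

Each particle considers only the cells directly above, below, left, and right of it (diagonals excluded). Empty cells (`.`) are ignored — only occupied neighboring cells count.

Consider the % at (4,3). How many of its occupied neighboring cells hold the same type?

Occupied neighbors of (4,3): (5,3)=%, (4,2)=%.
Same type (%): 2 of 2.

2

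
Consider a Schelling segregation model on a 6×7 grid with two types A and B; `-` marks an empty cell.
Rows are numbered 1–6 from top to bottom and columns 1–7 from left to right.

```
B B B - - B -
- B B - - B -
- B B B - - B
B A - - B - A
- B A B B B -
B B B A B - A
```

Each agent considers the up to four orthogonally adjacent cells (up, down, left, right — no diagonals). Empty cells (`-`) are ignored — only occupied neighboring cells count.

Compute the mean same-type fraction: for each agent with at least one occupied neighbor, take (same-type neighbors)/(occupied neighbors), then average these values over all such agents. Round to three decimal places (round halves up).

Row 1: (1,1)B 1/1 · (1,2)B 3/3 · (1,3)B 2/2 · (1,6)B 1/1
Row 2: (2,2)B 3/3 · (2,3)B 3/3 · (2,6)B 1/1
Row 3: (3,2)B 2/3 · (3,3)B 3/3 · (3,4)B 1/1 · (3,7)B 0/1
Row 4: (4,1)B 0/1 · (4,2)A 0/3 · (4,5)B 1/1 · (4,7)A 0/1
Row 5: (5,2)B 1/3 · (5,3)A 0/3 · (5,4)B 1/3 · (5,5)B 4/4 · (5,6)B 1/1
Row 6: (6,1)B 1/1 · (6,2)B 3/3 · (6,3)B 1/3 · (6,4)A 0/3 · (6,5)B 1/2 · (6,7)A — no occupied neighbors
Sum over 25 agents: 1/1 + 3/3 + 2/2 + 1/1 + 3/3 + 3/3 + 1/1 + 2/3 + 3/3 + 1/1 + 0/1 + 0/1 + 0/3 + 1/1 + 0/1 + 1/3 + 0/3 + 1/3 + 4/4 + 1/1 + 1/1 + 3/3 + 1/3 + 0/3 + 1/2 = 97/6; mean = 97/6 ÷ 25 = 97/150 = 0.646666… → 0.647.

0.647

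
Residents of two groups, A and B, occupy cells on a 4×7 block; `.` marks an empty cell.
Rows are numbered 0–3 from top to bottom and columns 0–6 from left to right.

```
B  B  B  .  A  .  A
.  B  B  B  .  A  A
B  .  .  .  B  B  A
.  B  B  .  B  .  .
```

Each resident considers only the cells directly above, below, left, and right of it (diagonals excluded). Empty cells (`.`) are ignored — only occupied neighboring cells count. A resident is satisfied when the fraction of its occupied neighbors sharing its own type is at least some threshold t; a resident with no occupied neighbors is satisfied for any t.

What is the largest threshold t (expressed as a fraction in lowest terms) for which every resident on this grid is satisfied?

Row 0: (0,0)B 1/1 · (0,1)B 3/3 · (0,2)B 2/2 · (0,4)A — no occupied neighbors · (0,6)A 1/1
Row 1: (1,1)B 2/2 · (1,2)B 3/3 · (1,3)B 1/1 · (1,5)A 1/2 · (1,6)A 3/3
Row 2: (2,0)B — no occupied neighbors · (2,4)B 2/2 · (2,5)B 1/3 · (2,6)A 1/2
Row 3: (3,1)B 1/1 · (3,2)B 1/1 · (3,4)B 1/1
The smallest same-type fraction is 1/3 at (2,5), which reduces to 1/3. Any threshold above that leaves this resident unsatisfied.

1/3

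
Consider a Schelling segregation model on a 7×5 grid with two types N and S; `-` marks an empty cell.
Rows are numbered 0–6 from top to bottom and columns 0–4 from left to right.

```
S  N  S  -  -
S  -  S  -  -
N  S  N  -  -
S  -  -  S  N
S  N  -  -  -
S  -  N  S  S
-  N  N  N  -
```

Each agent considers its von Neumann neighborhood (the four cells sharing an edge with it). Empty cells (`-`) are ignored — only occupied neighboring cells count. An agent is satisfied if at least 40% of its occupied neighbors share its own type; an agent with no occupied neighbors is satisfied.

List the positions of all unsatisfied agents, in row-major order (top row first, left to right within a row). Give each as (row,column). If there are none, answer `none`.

(0,1), (2,0), (2,1), (2,2), (3,3), (3,4), (4,1), (5,3)

(0,0)S 1/2 ✓
(0,1)N 0/2 ✗
(0,2)S 1/2 ✓
(1,0)S 1/2 ✓
(1,2)S 1/2 ✓
(2,0)N 0/3 ✗
(2,1)S 0/2 ✗
(2,2)N 0/2 ✗
(3,0)S 1/2 ✓
(3,3)S 0/1 ✗
(3,4)N 0/1 ✗
(4,0)S 2/3 ✓
(4,1)N 0/1 ✗
(5,0)S 1/1 ✓
(5,2)N 1/2 ✓
(5,3)S 1/3 ✗
(5,4)S 1/1 ✓
(6,1)N 1/1 ✓
(6,2)N 3/3 ✓
(6,3)N 1/2 ✓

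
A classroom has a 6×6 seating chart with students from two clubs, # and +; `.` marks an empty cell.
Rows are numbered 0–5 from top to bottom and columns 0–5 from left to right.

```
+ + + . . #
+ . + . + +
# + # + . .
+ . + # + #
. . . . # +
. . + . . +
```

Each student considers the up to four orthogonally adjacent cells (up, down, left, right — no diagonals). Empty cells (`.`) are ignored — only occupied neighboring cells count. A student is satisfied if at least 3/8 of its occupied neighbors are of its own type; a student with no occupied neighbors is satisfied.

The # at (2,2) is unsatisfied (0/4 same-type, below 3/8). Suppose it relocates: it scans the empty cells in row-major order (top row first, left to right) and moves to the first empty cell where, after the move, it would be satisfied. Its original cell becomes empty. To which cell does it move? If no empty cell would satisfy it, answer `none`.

(0,4)

Vacating (2,2). Empty cells in order:
  (0,3): 0/1 same-type → still unsatisfied.
  (0,4): 1/2 same-type → satisfied — stop here.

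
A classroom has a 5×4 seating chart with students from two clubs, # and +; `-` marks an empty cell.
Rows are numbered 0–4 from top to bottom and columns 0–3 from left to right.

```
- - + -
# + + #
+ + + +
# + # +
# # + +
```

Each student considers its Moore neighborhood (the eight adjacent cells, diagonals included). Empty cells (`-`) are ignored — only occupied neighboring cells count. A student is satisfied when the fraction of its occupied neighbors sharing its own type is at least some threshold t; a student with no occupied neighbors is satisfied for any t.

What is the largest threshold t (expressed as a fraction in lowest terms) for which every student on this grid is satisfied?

(0,2)+ 2/3
(1,0)# 0/3
(1,1)+ 5/6
(1,2)+ 5/6
(1,3)# 0/4
(2,0)+ 3/5
(2,1)+ 5/8
(2,2)+ 6/8
(2,3)+ 3/5
(3,0)# 2/5
(3,1)+ 4/8
(3,2)# 1/8
(3,3)+ 4/5
(4,0)# 2/3
(4,1)# 3/5
(4,2)+ 3/5
(4,3)+ 2/3
The smallest same-type fraction is 0/3 at (1,0), which reduces to 0/1. Any threshold above that leaves this student unsatisfied.

0/1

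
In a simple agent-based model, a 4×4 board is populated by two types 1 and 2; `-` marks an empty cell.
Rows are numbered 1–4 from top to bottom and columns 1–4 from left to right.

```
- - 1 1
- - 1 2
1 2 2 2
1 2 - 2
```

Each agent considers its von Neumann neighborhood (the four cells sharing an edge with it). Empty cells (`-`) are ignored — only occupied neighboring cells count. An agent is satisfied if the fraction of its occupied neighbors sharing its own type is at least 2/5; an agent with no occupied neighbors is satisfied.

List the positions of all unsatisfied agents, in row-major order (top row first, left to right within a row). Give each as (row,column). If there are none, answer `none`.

Row 1: (1,3)1 2/2 ok · (1,4)1 1/2 ok
Row 2: (2,3)1 1/3 unhappy · (2,4)2 1/3 unhappy
Row 3: (3,1)1 1/2 ok · (3,2)2 2/3 ok · (3,3)2 2/3 ok · (3,4)2 3/3 ok
Row 4: (4,1)1 1/2 ok · (4,2)2 1/2 ok · (4,4)2 1/1 ok

(2,3), (2,4)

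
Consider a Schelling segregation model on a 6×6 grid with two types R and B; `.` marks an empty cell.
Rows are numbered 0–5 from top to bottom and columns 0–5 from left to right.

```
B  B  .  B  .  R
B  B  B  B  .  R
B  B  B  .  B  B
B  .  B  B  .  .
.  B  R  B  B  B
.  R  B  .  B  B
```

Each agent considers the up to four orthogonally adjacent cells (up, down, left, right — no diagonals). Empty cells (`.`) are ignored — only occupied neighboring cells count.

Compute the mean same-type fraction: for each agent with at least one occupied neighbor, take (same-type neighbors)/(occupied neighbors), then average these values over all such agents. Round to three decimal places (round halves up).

(0,0)B 2/2
(0,1)B 2/2
(0,3)B 1/1
(0,5)R 1/1
(1,0)B 3/3
(1,1)B 4/4
(1,2)B 3/3
(1,3)B 2/2
(1,5)R 1/2
(2,0)B 3/3
(2,1)B 3/3
(2,2)B 3/3
(2,4)B 1/1
(2,5)B 1/2
(3,0)B 1/1
(3,2)B 2/3
(3,3)B 2/2
(4,1)B 0/2
(4,2)R 0/4
(4,3)B 2/3
(4,4)B 3/3
(4,5)B 2/2
(5,1)R 0/2
(5,2)B 0/2
(5,4)B 2/2
(5,5)B 2/2
Sum over 26 agents: 2/2 + 2/2 + 1/1 + 1/1 + 3/3 + 4/4 + 3/3 + 2/2 + 1/2 + 3/3 + 3/3 + 3/3 + 1/1 + 1/2 + 1/1 + 2/3 + 2/2 + 0/2 + 0/4 + 2/3 + 3/3 + 2/2 + 0/2 + 0/2 + 2/2 + 2/2 = 61/3; mean = 61/3 ÷ 26 = 61/78 = 0.782051… → 0.782.

0.782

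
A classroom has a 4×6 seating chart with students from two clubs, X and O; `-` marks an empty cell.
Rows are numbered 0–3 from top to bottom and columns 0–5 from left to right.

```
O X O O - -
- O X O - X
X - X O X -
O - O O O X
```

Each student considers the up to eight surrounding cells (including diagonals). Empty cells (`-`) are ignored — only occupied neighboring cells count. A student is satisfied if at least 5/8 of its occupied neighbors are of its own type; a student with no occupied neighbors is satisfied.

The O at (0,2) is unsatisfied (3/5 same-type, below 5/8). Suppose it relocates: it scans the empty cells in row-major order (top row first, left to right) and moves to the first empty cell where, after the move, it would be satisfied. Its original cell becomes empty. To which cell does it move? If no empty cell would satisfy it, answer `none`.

(0,4)

Vacating (0,2). Empty cells in order:
  (0,4): 2/3 same-type → satisfied — stop here.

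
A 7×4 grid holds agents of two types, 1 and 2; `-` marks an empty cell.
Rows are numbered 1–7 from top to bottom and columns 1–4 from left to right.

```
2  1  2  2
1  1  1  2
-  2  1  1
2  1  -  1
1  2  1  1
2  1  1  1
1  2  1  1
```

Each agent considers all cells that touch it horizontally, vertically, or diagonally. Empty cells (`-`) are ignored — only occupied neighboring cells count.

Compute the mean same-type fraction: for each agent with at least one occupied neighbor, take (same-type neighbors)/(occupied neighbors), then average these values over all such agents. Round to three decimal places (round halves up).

Row 1: (1,1)2 0/3 · (1,2)1 3/5 · (1,3)2 2/5 · (1,4)2 2/3
Row 2: (2,1)1 2/4 · (2,2)1 4/7 · (2,3)1 4/8 · (2,4)2 2/5
Row 3: (3,2)2 1/6 · (3,3)1 5/7 · (3,4)1 3/4
Row 4: (4,1)2 2/4 · (4,2)1 3/6 · (4,4)1 4/4
Row 5: (5,1)1 2/5 · (5,2)2 2/7 · (5,3)1 6/7 · (5,4)1 4/4
Row 6: (6,1)2 2/5 · (6,2)1 5/8 · (6,3)1 6/8 · (6,4)1 5/5
Row 7: (7,1)1 1/3 · (7,2)2 1/5 · (7,3)1 4/5 · (7,4)1 3/3
Sum over 26 agents: 0/3 + 3/5 + 2/5 + 2/3 + 2/4 + 4/7 + 4/8 + 2/5 + 1/6 + 5/7 + 3/4 + 2/4 + 3/6 + 4/4 + 2/5 + 2/7 + 6/7 + 4/4 + 2/5 + 5/8 + 6/8 + 5/5 + 1/3 + 1/5 + 4/5 + 3/3 = 12533/840; mean = 12533/840 ÷ 26 = 12533/21840 = 0.573855… → 0.574.

0.574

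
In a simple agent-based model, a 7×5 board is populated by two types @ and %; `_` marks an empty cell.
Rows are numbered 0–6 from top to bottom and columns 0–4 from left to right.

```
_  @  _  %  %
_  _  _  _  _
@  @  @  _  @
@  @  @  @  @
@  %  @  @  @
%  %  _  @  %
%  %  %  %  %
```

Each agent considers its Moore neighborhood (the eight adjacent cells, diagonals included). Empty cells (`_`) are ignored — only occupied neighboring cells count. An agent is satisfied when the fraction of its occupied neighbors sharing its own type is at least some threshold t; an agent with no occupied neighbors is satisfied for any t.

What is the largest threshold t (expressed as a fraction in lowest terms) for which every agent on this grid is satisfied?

Row 0: (0,1)@ — no occupied neighbors · (0,3)% 1/1 · (0,4)% 1/1
Row 2: (2,0)@ 3/3 · (2,1)@ 5/5 · (2,2)@ 4/4 · (2,4)@ 2/2
Row 3: (3,0)@ 4/5 · (3,1)@ 7/8 · (3,2)@ 6/7 · (3,3)@ 7/7 · (3,4)@ 4/4
Row 4: (4,0)@ 2/5 · (4,1)% 2/7 · (4,2)@ 5/7 · (4,3)@ 6/7 · (4,4)@ 4/5
Row 5: (5,0)% 4/5 · (5,1)% 5/7 · (5,3)@ 3/7 · (5,4)% 2/5
Row 6: (6,0)% 3/3 · (6,1)% 4/4 · (6,2)% 3/4 · (6,3)% 3/4 · (6,4)% 2/3
The smallest same-type fraction is 2/7 at (4,1), which reduces to 2/7. Any threshold above that leaves this agent unsatisfied.

2/7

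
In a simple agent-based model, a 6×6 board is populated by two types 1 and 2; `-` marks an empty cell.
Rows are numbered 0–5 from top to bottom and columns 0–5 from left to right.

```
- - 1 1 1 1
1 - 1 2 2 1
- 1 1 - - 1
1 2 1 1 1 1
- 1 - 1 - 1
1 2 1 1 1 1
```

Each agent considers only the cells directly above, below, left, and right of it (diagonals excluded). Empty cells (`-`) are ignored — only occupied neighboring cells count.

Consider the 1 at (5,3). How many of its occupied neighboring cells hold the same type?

3

Occupied neighbors of (5,3): (4,3)=1, (5,2)=1, (5,4)=1.
Same type (1): 3 of 3.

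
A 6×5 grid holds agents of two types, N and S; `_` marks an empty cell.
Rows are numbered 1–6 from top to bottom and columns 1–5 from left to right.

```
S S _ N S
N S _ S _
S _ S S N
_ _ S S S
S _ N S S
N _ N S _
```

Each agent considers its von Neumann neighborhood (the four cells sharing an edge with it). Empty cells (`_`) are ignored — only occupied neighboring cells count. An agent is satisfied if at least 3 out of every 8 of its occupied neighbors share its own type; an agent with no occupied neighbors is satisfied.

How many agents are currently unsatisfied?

8

Row 1: (1,1)S 1/2 ✓ · (1,2)S 2/2 ✓ · (1,4)N 0/2 ✗ · (1,5)S 0/1 ✗
Row 2: (2,1)N 0/3 ✗ · (2,2)S 1/2 ✓ · (2,4)S 1/2 ✓
Row 3: (3,1)S 0/1 ✗ · (3,3)S 2/2 ✓ · (3,4)S 3/4 ✓ · (3,5)N 0/2 ✗
Row 4: (4,3)S 2/3 ✓ · (4,4)S 4/4 ✓ · (4,5)S 2/3 ✓
Row 5: (5,1)S 0/1 ✗ · (5,3)N 1/3 ✗ · (5,4)S 3/4 ✓ · (5,5)S 2/2 ✓
Row 6: (6,1)N 0/1 ✗ · (6,3)N 1/2 ✓ · (6,4)S 1/2 ✓
Unsatisfied: (1,4), (1,5), (2,1), (3,1), (3,5), (5,1), (5,3), (6,1) — 8 in total.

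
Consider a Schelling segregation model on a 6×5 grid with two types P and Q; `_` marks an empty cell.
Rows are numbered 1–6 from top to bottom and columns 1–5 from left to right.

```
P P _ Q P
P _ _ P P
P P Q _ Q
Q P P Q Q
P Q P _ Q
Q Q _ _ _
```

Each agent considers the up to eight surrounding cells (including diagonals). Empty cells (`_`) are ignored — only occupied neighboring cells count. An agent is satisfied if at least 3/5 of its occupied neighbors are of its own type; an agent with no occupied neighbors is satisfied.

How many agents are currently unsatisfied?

11

(1,1)P 2/2 ✓
(1,2)P 2/2 ✓
(1,4)Q 0/3 ✗
(1,5)P 2/3 ✓
(2,1)P 4/4 ✓
(2,4)P 2/5 ✗
(2,5)P 2/4 ✗
(3,1)P 3/4 ✓
(3,2)P 4/6 ✓
(3,3)Q 1/5 ✗
(3,5)Q 2/4 ✗
(4,1)Q 1/5 ✗
(4,2)P 5/8 ✓
(4,3)P 3/6 ✗
(4,4)Q 4/6 ✓
(4,5)Q 3/3 ✓
(5,1)P 1/5 ✗
(5,2)Q 3/7 ✗
(5,3)P 2/5 ✗
(5,5)Q 2/2 ✓
(6,1)Q 2/3 ✓
(6,2)Q 2/4 ✗
Unsatisfied: (1,4), (2,4), (2,5), (3,3), (3,5), (4,1), (4,3), (5,1), (5,2), (5,3), (6,2) — 11 in total.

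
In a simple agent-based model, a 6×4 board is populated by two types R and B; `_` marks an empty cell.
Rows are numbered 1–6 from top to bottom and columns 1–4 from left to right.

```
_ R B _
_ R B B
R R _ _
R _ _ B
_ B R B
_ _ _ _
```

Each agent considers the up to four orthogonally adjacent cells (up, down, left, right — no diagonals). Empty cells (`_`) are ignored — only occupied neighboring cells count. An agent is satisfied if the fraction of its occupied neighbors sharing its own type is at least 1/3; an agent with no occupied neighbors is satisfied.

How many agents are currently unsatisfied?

Row 1: (1,2)R 1/2 ok · (1,3)B 1/2 ok
Row 2: (2,2)R 2/3 ok · (2,3)B 2/3 ok · (2,4)B 1/1 ok
Row 3: (3,1)R 2/2 ok · (3,2)R 2/2 ok
Row 4: (4,1)R 1/1 ok · (4,4)B 1/1 ok
Row 5: (5,2)B 0/1 unhappy · (5,3)R 0/2 unhappy · (5,4)B 1/2 ok
Unsatisfied: (5,2), (5,3) — 2 in total.

2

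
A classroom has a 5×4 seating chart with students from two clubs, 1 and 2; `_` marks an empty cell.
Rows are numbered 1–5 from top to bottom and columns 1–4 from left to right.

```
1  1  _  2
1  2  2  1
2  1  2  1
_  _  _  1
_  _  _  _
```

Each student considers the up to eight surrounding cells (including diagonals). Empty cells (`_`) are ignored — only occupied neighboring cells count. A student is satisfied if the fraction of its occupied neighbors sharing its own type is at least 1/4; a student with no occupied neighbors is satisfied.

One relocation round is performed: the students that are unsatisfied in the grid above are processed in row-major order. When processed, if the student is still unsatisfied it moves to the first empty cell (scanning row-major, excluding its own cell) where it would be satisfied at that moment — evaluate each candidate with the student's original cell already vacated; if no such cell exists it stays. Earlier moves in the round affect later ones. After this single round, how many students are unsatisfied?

Initially unsatisfied (in order): (3,2).
  (3,2) → (1,3).
Resulting grid:
1 1 1 2
1 2 2 1
2 _ 2 1
_ _ _ 1
_ _ _ _
All satisfied now.

0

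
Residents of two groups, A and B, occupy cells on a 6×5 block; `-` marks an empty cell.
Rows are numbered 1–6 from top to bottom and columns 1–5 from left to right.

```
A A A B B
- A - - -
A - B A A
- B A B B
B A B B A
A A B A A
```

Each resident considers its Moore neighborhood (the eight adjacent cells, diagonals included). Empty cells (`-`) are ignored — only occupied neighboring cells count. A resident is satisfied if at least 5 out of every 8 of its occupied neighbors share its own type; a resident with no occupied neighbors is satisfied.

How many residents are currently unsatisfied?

17

(1,1)A 2/2 satisfied
(1,2)A 3/3 satisfied
(1,3)A 2/3 satisfied
(1,4)B 1/2 not
(1,5)B 1/1 satisfied
(2,2)A 4/5 satisfied
(3,1)A 1/2 not
(3,3)B 2/5 not
(3,4)A 2/5 not
(3,5)A 1/3 not
(4,2)B 3/6 not
(4,3)A 2/7 not
(4,4)B 4/8 not
(4,5)B 2/5 not
(5,1)B 1/4 not
(5,2)A 3/7 not
(5,3)B 4/8 not
(5,4)B 4/8 not
(5,5)A 2/5 not
(6,1)A 2/3 satisfied
(6,2)A 2/5 not
(6,3)B 2/5 not
(6,4)A 2/5 not
(6,5)A 2/3 satisfied
Unsatisfied: (1,4), (3,1), (3,3), (3,4), (3,5), (4,2), (4,3), (4,4), (4,5), (5,1), (5,2), (5,3), (5,4), (5,5), (6,2), (6,3), (6,4) — 17 in total.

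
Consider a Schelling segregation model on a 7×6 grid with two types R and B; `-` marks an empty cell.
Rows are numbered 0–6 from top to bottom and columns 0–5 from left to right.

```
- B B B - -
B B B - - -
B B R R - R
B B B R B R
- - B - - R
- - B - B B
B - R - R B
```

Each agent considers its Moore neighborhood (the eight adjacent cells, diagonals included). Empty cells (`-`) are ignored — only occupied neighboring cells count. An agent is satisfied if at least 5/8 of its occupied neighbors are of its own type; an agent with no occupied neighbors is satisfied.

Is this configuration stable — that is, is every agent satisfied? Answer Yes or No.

(0,1)B 4/4 satisfied
(0,2)B 4/4 satisfied
(0,3)B 2/2 satisfied
(1,0)B 4/4 satisfied
(1,1)B 6/7 satisfied
(1,2)B 5/7 satisfied
(2,0)B 5/5 satisfied
(2,1)B 7/8 satisfied
(2,2)R 2/7 not
(2,3)R 2/5 not
(2,5)R 1/2 not
(3,0)B 3/3 satisfied
(3,1)B 5/6 satisfied
(3,2)B 3/6 not
(3,3)R 2/5 not
(3,4)B 0/5 not
(3,5)R 2/3 satisfied
(4,2)B 3/4 satisfied
(4,5)R 1/4 not
(5,2)B 1/2 not
(5,4)B 2/4 not
(5,5)B 2/4 not
(6,0)B 0/0 satisfied
(6,2)R 0/1 not
(6,4)R 0/3 not
(6,5)B 2/3 satisfied
For instance (2,2) has only 2/7 same-type neighbors, below 5/8.

No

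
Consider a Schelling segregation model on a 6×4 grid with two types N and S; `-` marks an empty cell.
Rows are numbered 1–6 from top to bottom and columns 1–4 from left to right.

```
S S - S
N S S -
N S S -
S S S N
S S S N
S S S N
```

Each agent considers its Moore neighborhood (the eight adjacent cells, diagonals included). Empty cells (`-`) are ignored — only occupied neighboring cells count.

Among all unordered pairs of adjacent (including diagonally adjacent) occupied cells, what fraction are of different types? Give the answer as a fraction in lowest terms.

Scan each occupied cell's neighbors to the right and below (and the two forward diagonals) so each pair is counted once.
Row 1: S(1,1)–S(1,2)= S(1,1)–N(2,1)≠ S(1,1)–S(2,2)= S(1,2)–S(2,2)= S(1,2)–S(2,3)= S(1,2)–N(2,1)≠ S(1,4)–S(2,3)=  → 2/7 unlike.
Row 2: N(2,1)–S(2,2)≠ N(2,1)–N(3,1)= N(2,1)–S(3,2)≠ S(2,2)–S(2,3)= S(2,2)–S(3,2)= S(2,2)–S(3,3)= S(2,2)–N(3,1)≠ S(2,3)–S(3,3)= S(2,3)–S(3,2)=  → 3/9 unlike.
Row 3: N(3,1)–S(3,2)≠ N(3,1)–S(4,1)≠ N(3,1)–S(4,2)≠ S(3,2)–S(3,3)= S(3,2)–S(4,2)= S(3,2)–S(4,3)= S(3,2)–S(4,1)= S(3,3)–S(4,3)= S(3,3)–N(4,4)≠ S(3,3)–S(4,2)=  → 4/10 unlike.
Row 4: S(4,1)–S(4,2)= S(4,1)–S(5,1)= S(4,1)–S(5,2)= S(4,2)–S(4,3)= S(4,2)–S(5,2)= S(4,2)–S(5,3)= S(4,2)–S(5,1)= S(4,3)–N(4,4)≠ S(4,3)–S(5,3)= S(4,3)–N(5,4)≠ S(4,3)–S(5,2)= N(4,4)–N(5,4)= N(4,4)–S(5,3)≠  → 3/13 unlike.
Row 5: S(5,1)–S(5,2)= S(5,1)–S(6,1)= S(5,1)–S(6,2)= S(5,2)–S(5,3)= S(5,2)–S(6,2)= S(5,2)–S(6,3)= S(5,2)–S(6,1)= S(5,3)–N(5,4)≠ S(5,3)–S(6,3)= S(5,3)–N(6,4)≠ S(5,3)–S(6,2)= N(5,4)–N(6,4)= N(5,4)–S(6,3)≠  → 3/13 unlike.
Row 6: S(6,1)–S(6,2)= S(6,2)–S(6,3)= S(6,3)–N(6,4)≠  → 1/3 unlike.
Total adjacent occupied pairs: 55; unlike-type pairs: 16.
16/55 is already in lowest terms.

16/55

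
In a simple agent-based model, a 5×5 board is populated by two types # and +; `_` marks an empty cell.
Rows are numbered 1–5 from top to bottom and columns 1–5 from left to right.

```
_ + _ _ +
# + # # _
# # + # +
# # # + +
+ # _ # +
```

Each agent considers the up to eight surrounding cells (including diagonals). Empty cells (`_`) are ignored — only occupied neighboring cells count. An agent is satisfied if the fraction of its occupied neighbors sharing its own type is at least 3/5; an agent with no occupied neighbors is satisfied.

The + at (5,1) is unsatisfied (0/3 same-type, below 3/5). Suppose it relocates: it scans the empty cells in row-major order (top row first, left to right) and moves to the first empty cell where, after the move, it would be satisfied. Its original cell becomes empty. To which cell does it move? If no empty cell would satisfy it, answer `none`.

(1,1)

Vacating (5,1). Empty cells in order:
  (1,1): 2/3 same-type → satisfied — stop here.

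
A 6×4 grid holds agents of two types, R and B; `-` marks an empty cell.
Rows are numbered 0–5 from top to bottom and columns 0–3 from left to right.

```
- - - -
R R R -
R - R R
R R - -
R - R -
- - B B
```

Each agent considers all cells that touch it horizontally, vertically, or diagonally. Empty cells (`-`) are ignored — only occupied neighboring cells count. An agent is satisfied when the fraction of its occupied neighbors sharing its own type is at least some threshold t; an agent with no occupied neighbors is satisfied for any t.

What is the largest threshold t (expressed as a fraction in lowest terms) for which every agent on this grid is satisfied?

1/3

Row 1: (1,0)R 2/2 · (1,1)R 4/4 · (1,2)R 3/3
Row 2: (2,0)R 4/4 · (2,2)R 4/4 · (2,3)R 2/2
Row 3: (3,0)R 3/3 · (3,1)R 5/5
Row 4: (4,0)R 2/2 · (4,2)R 1/3
Row 5: (5,2)B 1/2 · (5,3)B 1/2
The smallest same-type fraction is 1/3 at (4,2), which reduces to 1/3. Any threshold above that leaves this agent unsatisfied.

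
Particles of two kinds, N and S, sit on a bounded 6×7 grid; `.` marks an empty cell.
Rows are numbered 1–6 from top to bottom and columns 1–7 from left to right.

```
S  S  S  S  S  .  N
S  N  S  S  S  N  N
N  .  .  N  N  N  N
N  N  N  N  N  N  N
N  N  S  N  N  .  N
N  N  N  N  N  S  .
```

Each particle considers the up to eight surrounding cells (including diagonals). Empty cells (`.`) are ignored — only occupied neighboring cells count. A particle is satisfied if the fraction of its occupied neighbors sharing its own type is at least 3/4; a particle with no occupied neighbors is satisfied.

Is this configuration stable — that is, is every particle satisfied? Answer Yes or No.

Row 1: (1,1)S 2/3 not · (1,2)S 4/5 satisfied · (1,3)S 4/5 satisfied · (1,4)S 5/5 satisfied · (1,5)S 3/4 satisfied · (1,7)N 2/2 satisfied
Row 2: (2,1)S 2/4 not · (2,2)N 1/6 not · (2,3)S 4/6 not · (2,4)S 5/7 not · (2,5)S 3/7 not · (2,6)N 5/7 not · (2,7)N 4/4 satisfied
Row 3: (3,1)N 3/4 satisfied · (3,4)N 4/7 not · (3,5)N 6/8 satisfied · (3,6)N 7/8 satisfied · (3,7)N 5/5 satisfied
Row 4: (4,1)N 4/4 satisfied · (4,2)N 5/6 satisfied · (4,3)N 5/6 satisfied · (4,4)N 6/7 satisfied · (4,5)N 7/7 satisfied · (4,6)N 7/7 satisfied · (4,7)N 4/4 satisfied
Row 5: (5,1)N 5/5 satisfied · (5,2)N 7/8 satisfied · (5,3)S 0/8 not · (5,4)N 7/8 satisfied · (5,5)N 6/7 satisfied · (5,7)N 2/3 not
Row 6: (6,1)N 3/3 satisfied · (6,2)N 4/5 satisfied · (6,3)N 4/5 satisfied · (6,4)N 4/5 satisfied · (6,5)N 3/4 satisfied · (6,6)S 0/3 not
For instance (1,1) has only 2/3 same-type neighbors, below 3/4.

No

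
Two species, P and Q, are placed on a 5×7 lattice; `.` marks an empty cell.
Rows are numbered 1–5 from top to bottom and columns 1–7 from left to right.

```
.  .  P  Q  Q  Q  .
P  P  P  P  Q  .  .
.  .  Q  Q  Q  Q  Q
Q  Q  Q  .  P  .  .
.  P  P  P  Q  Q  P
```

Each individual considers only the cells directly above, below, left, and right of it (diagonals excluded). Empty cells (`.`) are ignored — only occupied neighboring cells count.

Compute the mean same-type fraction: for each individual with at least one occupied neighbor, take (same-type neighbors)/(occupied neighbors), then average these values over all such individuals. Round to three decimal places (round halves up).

0.642

(1,3)P 1/2
(1,4)Q 1/3
(1,5)Q 3/3
(1,6)Q 1/1
(2,1)P 1/1
(2,2)P 2/2
(2,3)P 3/4
(2,4)P 1/4
(2,5)Q 2/3
(3,3)Q 2/3
(3,4)Q 2/3
(3,5)Q 3/4
(3,6)Q 2/2
(3,7)Q 1/1
(4,1)Q 1/1
(4,2)Q 2/3
(4,3)Q 2/3
(4,5)P 0/2
(5,2)P 1/2
(5,3)P 2/3
(5,4)P 1/2
(5,5)Q 1/3
(5,6)Q 1/2
(5,7)P 0/1
Sum over 24 individuals: 1/2 + 1/3 + 3/3 + 1/1 + 1/1 + 2/2 + 3/4 + 1/4 + 2/3 + 2/3 + 2/3 + 3/4 + 2/2 + 1/1 + 1/1 + 2/3 + 2/3 + 0/2 + 1/2 + 2/3 + 1/2 + 1/3 + 1/2 + 0/1 = 185/12; mean = 185/12 ÷ 24 = 185/288 = 0.642361… → 0.642.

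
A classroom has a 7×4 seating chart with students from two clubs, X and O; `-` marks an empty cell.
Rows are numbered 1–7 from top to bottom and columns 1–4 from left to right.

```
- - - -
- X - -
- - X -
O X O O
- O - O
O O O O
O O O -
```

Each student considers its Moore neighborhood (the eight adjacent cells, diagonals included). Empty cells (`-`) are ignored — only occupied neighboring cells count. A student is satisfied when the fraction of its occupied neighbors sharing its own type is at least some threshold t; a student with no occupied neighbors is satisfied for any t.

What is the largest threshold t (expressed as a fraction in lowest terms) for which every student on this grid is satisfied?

Row 2: (2,2)X 1/1
Row 3: (3,3)X 2/4
Row 4: (4,1)O 1/2 · (4,2)X 1/4 · (4,3)O 3/5 · (4,4)O 2/3
Row 5: (5,2)O 5/6 · (5,4)O 4/4
Row 6: (6,1)O 4/4 · (6,2)O 6/6 · (6,3)O 6/6 · (6,4)O 3/3
Row 7: (7,1)O 3/3 · (7,2)O 5/5 · (7,3)O 4/4
The smallest same-type fraction is 1/4 at (4,2), which reduces to 1/4. Any threshold above that leaves this student unsatisfied.

1/4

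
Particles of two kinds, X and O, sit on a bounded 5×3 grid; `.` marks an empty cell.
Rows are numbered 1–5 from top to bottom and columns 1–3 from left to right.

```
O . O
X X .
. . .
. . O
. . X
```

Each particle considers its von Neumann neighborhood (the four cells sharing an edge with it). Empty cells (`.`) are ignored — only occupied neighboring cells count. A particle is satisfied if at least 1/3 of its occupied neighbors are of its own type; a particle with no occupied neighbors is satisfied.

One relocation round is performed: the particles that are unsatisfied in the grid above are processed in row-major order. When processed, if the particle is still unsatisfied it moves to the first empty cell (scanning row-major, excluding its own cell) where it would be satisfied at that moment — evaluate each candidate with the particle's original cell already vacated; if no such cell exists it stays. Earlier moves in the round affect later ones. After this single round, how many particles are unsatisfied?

0

Initially unsatisfied (in order): (1,1), (4,3), (5,3).
  (1,1) → (1,2).
  (4,3) → (1,1).
  (5,3): now satisfied by earlier moves; stays.
Resulting grid:
O O O
X X .
. . .
. . .
. . X
All satisfied now.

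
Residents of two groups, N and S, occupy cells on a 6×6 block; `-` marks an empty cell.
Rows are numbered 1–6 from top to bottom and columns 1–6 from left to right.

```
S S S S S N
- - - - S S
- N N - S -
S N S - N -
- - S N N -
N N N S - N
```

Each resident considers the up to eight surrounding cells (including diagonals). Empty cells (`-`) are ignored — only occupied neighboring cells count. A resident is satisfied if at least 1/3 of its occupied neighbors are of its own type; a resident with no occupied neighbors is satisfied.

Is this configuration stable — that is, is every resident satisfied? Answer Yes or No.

No

(1,1)S 1/1 ok
(1,2)S 2/2 ok
(1,3)S 2/2 ok
(1,4)S 3/3 ok
(1,5)S 3/4 ok
(1,6)N 0/3 unhappy
(2,5)S 4/5 ok
(2,6)S 3/4 ok
(3,2)N 2/4 ok
(3,3)N 2/3 ok
(3,5)S 2/3 ok
(4,1)S 0/2 unhappy
(4,2)N 2/5 ok
(4,3)S 1/5 unhappy
(4,5)N 2/3 ok
(5,3)S 2/6 ok
(5,4)N 3/6 ok
(5,5)N 3/4 ok
(6,1)N 1/1 ok
(6,2)N 2/3 ok
(6,3)N 2/4 ok
(6,4)S 1/4 unhappy
(6,6)N 1/1 ok
For instance (1,6) has only 0/3 same-type neighbors, below 1/3.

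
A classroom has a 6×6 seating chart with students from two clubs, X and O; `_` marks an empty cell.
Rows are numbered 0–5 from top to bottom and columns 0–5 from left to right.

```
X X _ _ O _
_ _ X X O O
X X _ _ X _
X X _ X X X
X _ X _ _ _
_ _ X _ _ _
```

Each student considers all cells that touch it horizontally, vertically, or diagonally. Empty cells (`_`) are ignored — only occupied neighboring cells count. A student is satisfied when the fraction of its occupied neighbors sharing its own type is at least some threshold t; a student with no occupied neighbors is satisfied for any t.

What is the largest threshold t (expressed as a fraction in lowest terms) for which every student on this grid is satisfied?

1/2

(0,0)X 1/1
(0,1)X 2/2
(0,4)O 2/3
(1,2)X 3/3
(1,3)X 2/4
(1,4)O 2/4
(1,5)O 2/3
(2,0)X 3/3
(2,1)X 4/4
(2,4)X 4/6
(3,0)X 4/4
(3,1)X 5/5
(3,3)X 3/3
(3,4)X 3/3
(3,5)X 2/2
(4,0)X 2/2
(4,2)X 3/3
(5,2)X 1/1
The smallest same-type fraction is 2/4 at (1,3), which reduces to 1/2. Any threshold above that leaves this student unsatisfied.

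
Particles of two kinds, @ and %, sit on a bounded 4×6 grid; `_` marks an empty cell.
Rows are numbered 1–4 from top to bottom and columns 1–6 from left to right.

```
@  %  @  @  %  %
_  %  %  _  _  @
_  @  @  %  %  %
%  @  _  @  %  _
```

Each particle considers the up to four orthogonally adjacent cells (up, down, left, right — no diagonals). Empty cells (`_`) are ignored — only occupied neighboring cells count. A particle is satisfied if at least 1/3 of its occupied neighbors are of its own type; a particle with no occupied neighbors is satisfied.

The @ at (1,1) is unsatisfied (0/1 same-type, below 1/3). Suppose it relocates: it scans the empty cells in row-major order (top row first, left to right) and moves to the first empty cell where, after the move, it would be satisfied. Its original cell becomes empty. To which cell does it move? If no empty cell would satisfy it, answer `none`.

Vacating (1,1). Empty cells in order:
  (2,1): 0/1 same-type → still unsatisfied.
  (2,4): 1/3 same-type → satisfied — stop here.

(2,4)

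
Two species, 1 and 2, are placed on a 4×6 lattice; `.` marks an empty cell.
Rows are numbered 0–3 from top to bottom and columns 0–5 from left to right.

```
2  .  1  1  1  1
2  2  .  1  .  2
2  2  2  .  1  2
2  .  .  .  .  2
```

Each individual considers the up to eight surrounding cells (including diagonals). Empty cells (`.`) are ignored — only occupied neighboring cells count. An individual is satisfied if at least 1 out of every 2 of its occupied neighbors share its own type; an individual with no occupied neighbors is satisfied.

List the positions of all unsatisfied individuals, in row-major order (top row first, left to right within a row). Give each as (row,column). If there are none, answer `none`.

(0,0)2 2/2 ✓
(0,2)1 2/3 ✓
(0,3)1 3/3 ✓
(0,4)1 3/4 ✓
(0,5)1 1/2 ✓
(1,0)2 4/4 ✓
(1,1)2 5/6 ✓
(1,3)1 4/5 ✓
(1,5)2 1/4 ✗
(2,0)2 4/4 ✓
(2,1)2 5/5 ✓
(2,2)2 2/3 ✓
(2,4)1 1/4 ✗
(2,5)2 2/3 ✓
(3,0)2 2/2 ✓
(3,5)2 1/2 ✓

(1,5), (2,4)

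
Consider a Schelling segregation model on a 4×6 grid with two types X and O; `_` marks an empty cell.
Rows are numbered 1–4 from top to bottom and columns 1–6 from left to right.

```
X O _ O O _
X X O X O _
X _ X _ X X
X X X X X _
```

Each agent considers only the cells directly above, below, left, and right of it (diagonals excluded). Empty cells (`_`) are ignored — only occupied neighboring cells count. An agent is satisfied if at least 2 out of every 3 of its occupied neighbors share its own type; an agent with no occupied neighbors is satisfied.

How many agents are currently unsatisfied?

Row 1: (1,1)X 1/2 not · (1,2)O 0/2 not · (1,4)O 1/2 not · (1,5)O 2/2 satisfied
Row 2: (2,1)X 3/3 satisfied · (2,2)X 1/3 not · (2,3)O 0/3 not · (2,4)X 0/3 not · (2,5)O 1/3 not
Row 3: (3,1)X 2/2 satisfied · (3,3)X 1/2 not · (3,5)X 2/3 satisfied · (3,6)X 1/1 satisfied
Row 4: (4,1)X 2/2 satisfied · (4,2)X 2/2 satisfied · (4,3)X 3/3 satisfied · (4,4)X 2/2 satisfied · (4,5)X 2/2 satisfied
Unsatisfied: (1,1), (1,2), (1,4), (2,2), (2,3), (2,4), (2,5), (3,3) — 8 in total.

8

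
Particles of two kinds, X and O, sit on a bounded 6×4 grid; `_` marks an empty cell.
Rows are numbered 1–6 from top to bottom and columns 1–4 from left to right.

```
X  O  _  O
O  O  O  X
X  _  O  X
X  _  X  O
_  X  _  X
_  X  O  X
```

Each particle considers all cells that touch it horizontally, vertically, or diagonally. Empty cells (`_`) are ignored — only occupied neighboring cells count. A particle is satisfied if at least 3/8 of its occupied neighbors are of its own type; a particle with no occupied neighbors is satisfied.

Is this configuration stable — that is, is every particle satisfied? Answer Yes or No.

No

(1,1)X 0/3 unhappy
(1,2)O 3/4 ok
(1,4)O 1/2 ok
(2,1)O 2/4 ok
(2,2)O 4/6 ok
(2,3)O 4/6 ok
(2,4)X 1/4 unhappy
(3,1)X 1/3 unhappy
(3,3)O 3/6 ok
(3,4)X 2/5 ok
(4,1)X 2/2 ok
(4,3)X 3/5 ok
(4,4)O 1/4 unhappy
(5,2)X 3/4 ok
(5,4)X 2/4 ok
(6,2)X 1/2 ok
(6,3)O 0/4 unhappy
(6,4)X 1/2 ok
For instance (1,1) has only 0/3 same-type neighbors, below 3/8.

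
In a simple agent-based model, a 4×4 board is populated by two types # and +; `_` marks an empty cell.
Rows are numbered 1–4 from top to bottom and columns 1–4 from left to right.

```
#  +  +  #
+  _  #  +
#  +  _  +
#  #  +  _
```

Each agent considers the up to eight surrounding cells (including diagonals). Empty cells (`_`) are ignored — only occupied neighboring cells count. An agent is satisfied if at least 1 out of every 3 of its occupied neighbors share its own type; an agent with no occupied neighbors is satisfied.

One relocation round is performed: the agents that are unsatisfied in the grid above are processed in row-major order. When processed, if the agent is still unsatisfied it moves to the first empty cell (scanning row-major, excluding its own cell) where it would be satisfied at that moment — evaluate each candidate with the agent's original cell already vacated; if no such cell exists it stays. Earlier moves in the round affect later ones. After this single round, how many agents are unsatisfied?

1

Initially unsatisfied (in order): (1,1), (2,3).
  (1,1) → (2,2).
  (2,3) → (1,1).
Resulting grid:
# + + #
+ # _ +
# + _ +
# # + _
Unsatisfied now: (1,4).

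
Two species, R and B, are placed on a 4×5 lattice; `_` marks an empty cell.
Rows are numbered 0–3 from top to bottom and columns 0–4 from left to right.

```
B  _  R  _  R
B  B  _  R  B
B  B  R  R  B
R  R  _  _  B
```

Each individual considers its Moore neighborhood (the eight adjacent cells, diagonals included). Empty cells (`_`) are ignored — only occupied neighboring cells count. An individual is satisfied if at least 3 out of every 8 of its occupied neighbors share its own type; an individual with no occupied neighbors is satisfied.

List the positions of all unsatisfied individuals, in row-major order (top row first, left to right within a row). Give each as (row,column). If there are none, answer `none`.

(0,0)B 2/2 ok
(0,2)R 1/2 ok
(0,4)R 1/2 ok
(1,0)B 4/4 ok
(1,1)B 4/6 ok
(1,3)R 4/6 ok
(1,4)B 1/4 unhappy
(2,0)B 3/5 ok
(2,1)B 3/6 ok
(2,2)R 3/5 ok
(2,3)R 2/5 ok
(2,4)B 2/4 ok
(3,0)R 1/3 unhappy
(3,1)R 2/4 ok
(3,4)B 1/2 ok

(1,4), (3,0)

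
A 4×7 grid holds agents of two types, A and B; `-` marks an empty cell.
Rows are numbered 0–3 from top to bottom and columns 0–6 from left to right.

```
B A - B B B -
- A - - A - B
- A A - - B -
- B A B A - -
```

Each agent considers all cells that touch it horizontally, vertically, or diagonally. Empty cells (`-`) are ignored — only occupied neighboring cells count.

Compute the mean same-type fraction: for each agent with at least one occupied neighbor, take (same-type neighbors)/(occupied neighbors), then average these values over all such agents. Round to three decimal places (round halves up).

0.418

(0,0)B 0/2
(0,1)A 1/2
(0,3)B 1/2
(0,4)B 2/3
(0,5)B 2/3
(1,1)A 3/4
(1,4)A 0/4
(1,6)B 2/2
(2,1)A 3/4
(2,2)A 3/5
(2,5)B 1/3
(3,1)B 0/3
(3,2)A 2/4
(3,3)B 0/3
(3,4)A 0/2
Sum over 15 agents: 0/2 + 1/2 + 1/2 + 2/3 + 2/3 + 3/4 + 0/4 + 2/2 + 3/4 + 3/5 + 1/3 + 0/3 + 2/4 + 0/3 + 0/2 = 94/15; mean = 94/15 ÷ 15 = 94/225 = 0.417777… → 0.418.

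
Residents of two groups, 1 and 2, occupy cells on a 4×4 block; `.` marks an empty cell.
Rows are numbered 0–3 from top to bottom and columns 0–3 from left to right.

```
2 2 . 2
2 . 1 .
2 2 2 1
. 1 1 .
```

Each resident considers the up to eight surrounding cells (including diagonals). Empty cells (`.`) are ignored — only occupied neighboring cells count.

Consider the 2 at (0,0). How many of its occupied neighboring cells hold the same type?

2

Occupied neighbors of (0,0): (0,1)=2, (1,0)=2.
Same type (2): 2 of 2.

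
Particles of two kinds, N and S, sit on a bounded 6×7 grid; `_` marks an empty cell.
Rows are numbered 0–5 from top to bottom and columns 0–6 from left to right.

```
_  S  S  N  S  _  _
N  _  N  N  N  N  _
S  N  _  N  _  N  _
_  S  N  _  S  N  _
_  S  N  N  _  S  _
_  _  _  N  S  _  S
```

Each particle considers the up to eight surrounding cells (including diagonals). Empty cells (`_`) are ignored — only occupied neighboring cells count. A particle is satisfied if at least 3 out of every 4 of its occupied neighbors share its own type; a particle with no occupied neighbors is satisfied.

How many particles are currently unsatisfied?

(0,1)S 1/3 ✗
(0,2)S 1/4 ✗
(0,3)N 3/5 ✗
(0,4)S 0/4 ✗
(1,0)N 1/3 ✗
(1,2)N 4/6 ✗
(1,3)N 4/6 ✗
(1,4)N 5/6 ✓
(1,5)N 2/3 ✗
(2,0)S 1/3 ✗
(2,1)N 3/5 ✗
(2,3)N 4/5 ✓
(2,5)N 3/4 ✓
(3,1)S 2/5 ✗
(3,2)N 4/6 ✗
(3,4)S 1/5 ✗
(3,5)N 1/3 ✗
(4,1)S 1/3 ✗
(4,2)N 3/5 ✗
(4,3)N 3/5 ✗
(4,5)S 3/4 ✓
(5,3)N 2/3 ✗
(5,4)S 1/3 ✗
(5,6)S 1/1 ✓
Unsatisfied: (0,1), (0,2), (0,3), (0,4), (1,0), (1,2), (1,3), (1,5), (2,0), (2,1), (3,1), (3,2), (3,4), (3,5), (4,1), (4,2), (4,3), (5,3), (5,4) — 19 in total.

19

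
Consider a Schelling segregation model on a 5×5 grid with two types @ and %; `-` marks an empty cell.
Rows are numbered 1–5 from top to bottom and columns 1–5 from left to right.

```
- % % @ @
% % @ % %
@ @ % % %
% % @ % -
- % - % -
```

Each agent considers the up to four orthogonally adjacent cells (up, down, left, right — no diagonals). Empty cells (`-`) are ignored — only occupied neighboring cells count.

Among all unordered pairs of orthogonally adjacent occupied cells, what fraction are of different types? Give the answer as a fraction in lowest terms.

15/29

Scan each occupied cell's neighbors to the right and below so each pair is counted once.
Row 1: %(1,2)–%(1,3)= %(1,2)–%(2,2)= %(1,3)–@(1,4)≠ %(1,3)–@(2,3)≠ @(1,4)–@(1,5)= @(1,4)–%(2,4)≠ @(1,5)–%(2,5)≠  → 4/7 unlike.
Row 2: %(2,1)–%(2,2)= %(2,1)–@(3,1)≠ %(2,2)–@(2,3)≠ %(2,2)–@(3,2)≠ @(2,3)–%(2,4)≠ @(2,3)–%(3,3)≠ %(2,4)–%(2,5)= %(2,4)–%(3,4)= %(2,5)–%(3,5)=  → 5/9 unlike.
Row 3: @(3,1)–@(3,2)= @(3,1)–%(4,1)≠ @(3,2)–%(3,3)≠ @(3,2)–%(4,2)≠ %(3,3)–%(3,4)= %(3,3)–@(4,3)≠ %(3,4)–%(3,5)= %(3,4)–%(4,4)=  → 4/8 unlike.
Row 4: %(4,1)–%(4,2)= %(4,2)–@(4,3)≠ %(4,2)–%(5,2)= @(4,3)–%(4,4)≠ %(4,4)–%(5,4)=  → 2/5 unlike.
Total adjacent occupied pairs: 29; unlike-type pairs: 15.
15/29 is already in lowest terms.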